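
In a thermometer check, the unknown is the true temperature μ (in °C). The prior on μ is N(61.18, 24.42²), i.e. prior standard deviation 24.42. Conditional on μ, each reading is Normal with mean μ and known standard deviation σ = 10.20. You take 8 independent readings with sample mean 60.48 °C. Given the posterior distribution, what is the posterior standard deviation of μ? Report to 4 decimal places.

For Normal data with known variance σ², a Normal(μ₀, σ₀²) prior on μ is conjugate. Posterior precision = 1/σ₀² + n/σ²; posterior mean is the precision-weighted average of μ₀ and x̄.
σ₀² = 24.42² = 596.3364, σ² = 10.20² = 104.04; σ² + n·σ₀² = 104.04 + 8·596.3364 = 4874.7312.
Posterior precision = 1/σ₀² + n/σ² = 1/596.3364 + 8/104.04 = (σ² + n·σ₀²)/(σ₀²σ²) = 4874.7312/(596.3364·104.04); posterior variance σₙ² = σ₀²σ²/(σ² + n·σ₀²) = 596.3364·104.04/4874.7312 = 12.727438.
Posterior SD = √σₙ² = √(596.3364·104.04/4874.7312) = 3.5676.

3.5676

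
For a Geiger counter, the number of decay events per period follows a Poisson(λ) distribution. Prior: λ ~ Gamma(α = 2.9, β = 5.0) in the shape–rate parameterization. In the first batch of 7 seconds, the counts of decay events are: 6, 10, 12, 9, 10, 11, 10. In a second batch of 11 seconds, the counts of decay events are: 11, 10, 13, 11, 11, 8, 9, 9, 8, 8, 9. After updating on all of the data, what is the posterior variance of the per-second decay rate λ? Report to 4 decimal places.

0.3363

With a Gamma(shape α, rate β) prior, the Poisson likelihood is conjugate: the posterior is Gamma(α + ΣXᵢ, β + n).
Batch 1: sum of counts S = 68 over n = 7 seconds.
After batch 1: Gamma(α+S, β+n) = Gamma(2.9+68, 5.0+7) = Gamma(70.9, 12.0).
Batch 2: sum of counts S = 107 over n = 11 seconds.
After batch 2: Gamma(α+S, β+n) = Gamma(70.9+107, 12.0+11) = Gamma(177.9, 23.0).
Var = α/β² = 177.9/23.0² = 0.3363.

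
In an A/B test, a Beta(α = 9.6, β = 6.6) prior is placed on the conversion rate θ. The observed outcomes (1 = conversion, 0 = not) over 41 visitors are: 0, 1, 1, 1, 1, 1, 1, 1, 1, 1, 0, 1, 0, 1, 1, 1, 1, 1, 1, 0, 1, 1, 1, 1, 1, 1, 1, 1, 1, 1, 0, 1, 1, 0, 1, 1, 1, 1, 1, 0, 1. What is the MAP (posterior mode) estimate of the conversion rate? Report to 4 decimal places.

0.7717

The Beta prior is conjugate to a Binomial/Bernoulli likelihood; the update adds successes to α and failures to β.
Posterior: Beta(α+k, β+n−k) = Beta(9.6+34, 6.6+7) = Beta(43.6, 13.6).
Mode of Beta(a,b) for a,b>1 is (a−1)/(a+b−2) = 42.6/55.2 = 0.7717.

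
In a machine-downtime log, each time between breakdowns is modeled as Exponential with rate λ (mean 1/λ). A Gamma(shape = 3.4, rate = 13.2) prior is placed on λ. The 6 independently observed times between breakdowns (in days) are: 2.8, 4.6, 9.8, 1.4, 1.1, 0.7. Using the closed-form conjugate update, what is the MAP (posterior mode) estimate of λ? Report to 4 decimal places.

0.2500

With a Gamma(shape α, rate β) prior on the exponential rate λ, the posterior after n observations with total T = Σxᵢ is Gamma(α+n, β+T).
Sum of observations T = 20.4 days; n = 6.
Posterior: Gamma(3.4+6, 13.2+20.4) = Gamma(9.4, 33.6).
Mode = (α−1)/β = 0.2500.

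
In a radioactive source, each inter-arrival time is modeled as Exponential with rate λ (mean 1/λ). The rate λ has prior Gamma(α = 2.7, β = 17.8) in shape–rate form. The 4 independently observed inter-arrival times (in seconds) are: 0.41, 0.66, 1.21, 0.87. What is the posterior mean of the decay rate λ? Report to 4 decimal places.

0.3198

With a Gamma(shape α, rate β) prior on the exponential rate λ, the posterior after n observations with total T = Σxᵢ is Gamma(α+n, β+T).
Sum of observations T = 3.15 seconds; n = 4.
Posterior: Gamma(2.7+4, 17.8+3.15) = Gamma(6.7, 20.95).
Posterior mean of λ = α/β = 6.7/20.95 = 0.3198.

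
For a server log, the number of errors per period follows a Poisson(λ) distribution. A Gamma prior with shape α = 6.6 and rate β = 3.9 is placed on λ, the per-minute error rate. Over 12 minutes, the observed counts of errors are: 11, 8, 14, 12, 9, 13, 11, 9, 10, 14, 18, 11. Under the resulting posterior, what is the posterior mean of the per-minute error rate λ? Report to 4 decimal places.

9.2201

With a Gamma(shape α, rate β) prior, the Poisson likelihood is conjugate: the posterior is Gamma(α + ΣXᵢ, β + n).
Sum of counts S = 140 over n = 12 minutes.
Posterior: Gamma(α+S, β+n) = Gamma(6.6+140, 3.9+12) = Gamma(146.6, 15.9).
Posterior mean = α/β = 146.6/15.9 = 9.2201.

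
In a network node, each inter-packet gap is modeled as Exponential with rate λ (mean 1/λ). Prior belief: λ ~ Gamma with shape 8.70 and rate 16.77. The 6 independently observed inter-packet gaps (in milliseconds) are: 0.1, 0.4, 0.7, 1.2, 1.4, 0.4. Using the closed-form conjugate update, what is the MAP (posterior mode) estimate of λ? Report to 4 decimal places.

0.6533

With a Gamma(shape α, rate β) prior on the exponential rate λ, the posterior after n observations with total T = Σxᵢ is Gamma(α+n, β+T).
Sum of observations T = 4.2 milliseconds; n = 6.
Posterior: Gamma(8.70+6, 16.77+4.2) = Gamma(14.70, 20.97).
Mode = (α−1)/β = 0.6533.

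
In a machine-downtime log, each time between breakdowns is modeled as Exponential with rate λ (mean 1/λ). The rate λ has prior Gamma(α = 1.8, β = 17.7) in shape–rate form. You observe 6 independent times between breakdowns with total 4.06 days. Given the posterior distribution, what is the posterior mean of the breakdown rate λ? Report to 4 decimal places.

0.3585

With a Gamma(shape α, rate β) prior on the exponential rate λ, the posterior after n observations with total T = Σxᵢ is Gamma(α+n, β+T).
Posterior: Gamma(1.8+6, 17.7+4.06) = Gamma(7.8, 21.76).
Posterior mean of λ = α/β = 7.8/21.76 = 0.3585.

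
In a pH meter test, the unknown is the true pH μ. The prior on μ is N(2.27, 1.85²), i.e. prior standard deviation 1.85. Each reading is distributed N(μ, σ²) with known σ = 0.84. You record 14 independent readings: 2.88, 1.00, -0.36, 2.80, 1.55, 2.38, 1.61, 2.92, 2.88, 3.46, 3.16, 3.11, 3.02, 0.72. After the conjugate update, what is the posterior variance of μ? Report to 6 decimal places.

0.049669

For Normal data with known variance σ², a Normal(μ₀, σ₀²) prior on μ is conjugate. Posterior precision = 1/σ₀² + n/σ²; posterior mean is the precision-weighted average of μ₀ and x̄.
σ₀² = 1.85² = 3.4225, σ² = 0.84² = 0.7056; σ² + n·σ₀² = 0.7056 + 14·3.4225 = 48.6206.
Posterior precision = 1/σ₀² + n/σ² = 1/3.4225 + 14/0.7056 = (σ² + n·σ₀²)/(σ₀²σ²) = 48.6206/(3.4225·0.7056); posterior variance σₙ² = σ₀²σ²/(σ² + n·σ₀²) = 3.4225·0.7056/48.6206 = 0.049669.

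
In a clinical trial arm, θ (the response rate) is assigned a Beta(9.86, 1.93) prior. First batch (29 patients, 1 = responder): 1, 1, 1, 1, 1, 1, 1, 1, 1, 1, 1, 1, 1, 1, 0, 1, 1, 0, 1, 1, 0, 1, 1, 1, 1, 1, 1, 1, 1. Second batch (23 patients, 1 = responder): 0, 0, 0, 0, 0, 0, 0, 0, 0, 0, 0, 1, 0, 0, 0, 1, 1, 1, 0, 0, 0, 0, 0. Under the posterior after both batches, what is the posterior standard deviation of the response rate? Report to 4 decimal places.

The Beta prior is conjugate to a Binomial/Bernoulli likelihood; the update adds successes to α and failures to β.
After batch 1: Beta(9.86+26, 1.93+3) = Beta(35.86, 4.93).
After batch 2: Beta(35.86+4, 4.93+19) = Beta(39.86, 23.93).
Var = αβ/((α+β)²(α+β+1)) = 39.86·23.93/(63.79²·64.79) = 0.00361799; SD = √0.00361799 = 0.0601.

0.0601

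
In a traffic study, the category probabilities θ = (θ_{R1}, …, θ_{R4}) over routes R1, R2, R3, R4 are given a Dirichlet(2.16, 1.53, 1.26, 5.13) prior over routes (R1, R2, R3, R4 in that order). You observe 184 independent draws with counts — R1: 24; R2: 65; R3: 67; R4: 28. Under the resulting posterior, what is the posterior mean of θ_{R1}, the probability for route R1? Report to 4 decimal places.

The Dirichlet prior is conjugate to the Multinomial likelihood: each posterior αⱼ = prior αⱼ + observed count nⱼ.
Posterior concentration: (26.16, 66.53, 68.26, 33.13), total = 194.08.
E[θ_{R1}|data] = α_{R1}/Σα = 26.16/194.08 = 0.1348.

0.1348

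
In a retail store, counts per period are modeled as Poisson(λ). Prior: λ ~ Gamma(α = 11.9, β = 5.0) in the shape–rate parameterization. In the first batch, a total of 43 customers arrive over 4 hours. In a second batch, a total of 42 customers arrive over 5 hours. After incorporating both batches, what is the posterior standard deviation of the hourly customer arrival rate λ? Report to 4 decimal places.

0.7031

With a Gamma(shape α, rate β) prior, the Poisson likelihood is conjugate: the posterior is Gamma(α + ΣXᵢ, β + n).
After batch 1: Gamma(α+S, β+n) = Gamma(11.9+43, 5.0+4) = Gamma(54.9, 9.0).
After batch 2: Gamma(α+S, β+n) = Gamma(54.9+42, 9.0+5) = Gamma(96.9, 14.0).
SD = √α/β = √96.9/14.0 = 0.7031.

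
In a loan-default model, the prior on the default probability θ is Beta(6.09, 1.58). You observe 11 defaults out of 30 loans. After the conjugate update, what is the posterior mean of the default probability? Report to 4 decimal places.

The Beta prior is conjugate to a Binomial/Bernoulli likelihood; the update adds successes to α and failures to β.
Posterior: Beta(α+k, β+n−k) = Beta(6.09+11, 1.58+19) = Beta(17.09, 20.58).
Posterior mean = α/(α+β) = 17.09/37.67 = 0.4537.

0.4537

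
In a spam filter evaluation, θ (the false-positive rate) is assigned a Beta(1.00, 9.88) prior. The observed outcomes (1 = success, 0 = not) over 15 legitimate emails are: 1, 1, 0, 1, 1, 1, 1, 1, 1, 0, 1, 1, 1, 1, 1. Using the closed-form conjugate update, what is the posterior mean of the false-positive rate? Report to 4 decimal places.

0.5410

The Beta prior is conjugate to a Binomial/Bernoulli likelihood; the update adds successes to α and failures to β.
Posterior: Beta(α+k, β+n−k) = Beta(1.00+13, 9.88+2) = Beta(14.00, 11.88).
Posterior mean = α/(α+β) = 14.00/25.88 = 0.5410.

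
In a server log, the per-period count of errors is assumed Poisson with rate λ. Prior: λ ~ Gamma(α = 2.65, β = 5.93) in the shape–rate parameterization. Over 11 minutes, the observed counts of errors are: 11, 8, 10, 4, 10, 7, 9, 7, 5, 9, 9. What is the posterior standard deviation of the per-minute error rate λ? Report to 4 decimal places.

With a Gamma(shape α, rate β) prior, the Poisson likelihood is conjugate: the posterior is Gamma(α + ΣXᵢ, β + n).
Sum of counts S = 89 over n = 11 minutes.
Posterior: Gamma(α+S, β+n) = Gamma(2.65+89, 5.93+11) = Gamma(91.65, 16.93).
SD = √α/β = √91.65/16.93 = 0.5655.

0.5655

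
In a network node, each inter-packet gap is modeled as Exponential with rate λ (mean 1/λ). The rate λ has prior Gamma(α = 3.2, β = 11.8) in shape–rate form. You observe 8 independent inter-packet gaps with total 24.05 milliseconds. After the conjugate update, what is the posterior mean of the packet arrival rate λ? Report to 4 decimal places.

0.3124

With a Gamma(shape α, rate β) prior on the exponential rate λ, the posterior after n observations with total T = Σxᵢ is Gamma(α+n, β+T).
Posterior: Gamma(3.2+8, 11.8+24.05) = Gamma(11.2, 35.85).
Posterior mean of λ = α/β = 11.2/35.85 = 0.3124.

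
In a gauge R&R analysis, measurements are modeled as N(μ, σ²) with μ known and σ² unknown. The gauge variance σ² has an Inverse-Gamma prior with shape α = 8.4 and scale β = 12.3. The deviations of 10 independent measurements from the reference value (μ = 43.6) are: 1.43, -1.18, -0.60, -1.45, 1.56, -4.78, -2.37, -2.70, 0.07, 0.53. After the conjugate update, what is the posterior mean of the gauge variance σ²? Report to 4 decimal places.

2.7812

With known mean μ and an Inverse-Gamma(α, β) prior on σ², the Normal likelihood is conjugate: posterior is Inv-Gamma(α + n/2, β + Σ(xᵢ−μ)²/2).
Σ(xᵢ−μ)² = (1.43)² + (-1.18)² + (-0.60)² + (-1.45)² + (1.56)² + (-4.78)² + (-2.37)² + (-2.70)² + (0.07)² + (0.53)² = 44.3745.
Posterior: Inv-Gamma(8.4 + 10/2, 12.3 + 44.3745/2) = Inv-Gamma(13.40, 34.48725).
E[σ²|data] = β/(α−1) = 34.48725/12.40 = 2.7812.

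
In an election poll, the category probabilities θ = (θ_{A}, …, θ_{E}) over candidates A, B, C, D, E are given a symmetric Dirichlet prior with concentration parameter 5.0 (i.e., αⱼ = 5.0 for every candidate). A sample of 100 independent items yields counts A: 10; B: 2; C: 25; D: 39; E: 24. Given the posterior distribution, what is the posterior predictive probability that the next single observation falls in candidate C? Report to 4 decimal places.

0.2400

The Dirichlet prior is conjugate to the Multinomial likelihood: each posterior αⱼ = prior αⱼ + observed count nⱼ.
Posterior concentration: (15.0, 7.0, 30.0, 44.0, 29.0), total = 125.0.
P(next = C | data) = α_{C}/Σα = 0.2400.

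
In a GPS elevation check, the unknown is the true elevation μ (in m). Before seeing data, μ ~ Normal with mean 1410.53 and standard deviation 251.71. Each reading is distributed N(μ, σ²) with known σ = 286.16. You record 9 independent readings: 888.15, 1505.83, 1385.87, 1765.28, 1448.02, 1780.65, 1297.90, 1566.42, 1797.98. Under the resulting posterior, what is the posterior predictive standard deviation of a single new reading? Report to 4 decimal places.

299.7392

For Normal data with known variance σ², a Normal(μ₀, σ₀²) prior on μ is conjugate. Posterior precision = 1/σ₀² + n/σ²; posterior mean is the precision-weighted average of μ₀ and x̄.
σ₀² = 251.71² = 63357.9241, σ² = 286.16² = 81887.5456; σ² + n·σ₀² = 81887.5456 + 9·63357.9241 = 652108.8625.
Posterior precision = 1/σ₀² + n/σ² = 1/63357.9241 + 9/81887.5456 = (σ² + n·σ₀²)/(σ₀²σ²) = 652108.8625/(63357.9241·81887.5456); posterior variance σₙ² = σ₀²σ²/(σ² + n·σ₀²) = 63357.9241·81887.5456/652108.8625 = 7956.071750.
Predictive variance for one new observation = σₙ² + σ² = 63357.9241·81887.5456/652108.8625 + 81887.5456 = σ²·(σ₀² + 652108.8625)/652108.8625 = 81887.5456·715466.7866/652108.8625 = 89843.617350; SD = √(81887.5456·715466.7866/652108.8625) = 299.7392.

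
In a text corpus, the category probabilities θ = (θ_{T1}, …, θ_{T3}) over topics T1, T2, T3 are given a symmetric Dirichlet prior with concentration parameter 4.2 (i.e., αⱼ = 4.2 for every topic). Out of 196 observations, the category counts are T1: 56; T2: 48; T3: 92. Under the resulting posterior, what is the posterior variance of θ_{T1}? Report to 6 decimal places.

0.000980

The Dirichlet prior is conjugate to the Multinomial likelihood: each posterior αⱼ = prior αⱼ + observed count nⱼ.
Posterior concentration: (60.2, 52.2, 96.2), total = 208.6.
Var[θ_j] = α_j(Σα−α_j)/((Σα)²(Σα+1)) = 60.2·148.4/(208.6²·209.6) = 0.000980.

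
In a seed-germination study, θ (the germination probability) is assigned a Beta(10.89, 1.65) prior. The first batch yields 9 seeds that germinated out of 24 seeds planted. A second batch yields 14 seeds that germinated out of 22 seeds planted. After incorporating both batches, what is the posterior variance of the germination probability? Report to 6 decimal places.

0.004094

The Beta prior is conjugate to a Binomial/Bernoulli likelihood; the update adds successes to α and failures to β.
After batch 1: Beta(10.89+9, 1.65+15) = Beta(19.89, 16.65).
After batch 2: Beta(19.89+14, 16.65+8) = Beta(33.89, 24.65).
Var = αβ/((α+β)²(α+β+1)) = 33.89·24.65/(58.54²·59.54) = 0.004094.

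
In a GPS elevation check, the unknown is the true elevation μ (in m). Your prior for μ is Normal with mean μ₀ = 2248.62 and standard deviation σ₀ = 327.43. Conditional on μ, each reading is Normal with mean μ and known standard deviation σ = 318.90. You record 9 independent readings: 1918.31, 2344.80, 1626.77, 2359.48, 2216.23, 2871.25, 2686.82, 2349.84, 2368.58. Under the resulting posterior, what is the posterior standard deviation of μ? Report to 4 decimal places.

For Normal data with known variance σ², a Normal(μ₀, σ₀²) prior on μ is conjugate. Posterior precision = 1/σ₀² + n/σ²; posterior mean is the precision-weighted average of μ₀ and x̄.
σ₀² = 327.43² = 107210.4049, σ² = 318.90² = 101697.21; σ² + n·σ₀² = 101697.21 + 9·107210.4049 = 1066590.8541.
Posterior precision = 1/σ₀² + n/σ² = 1/107210.4049 + 9/101697.21 = (σ² + n·σ₀²)/(σ₀²σ²) = 1066590.8541/(107210.4049·101697.21); posterior variance σₙ² = σ₀²σ²/(σ² + n·σ₀²) = 107210.4049·101697.21/1066590.8541 = 10222.288162.
Posterior SD = √σₙ² = √(107210.4049·101697.21/1066590.8541) = 101.1053.

101.1053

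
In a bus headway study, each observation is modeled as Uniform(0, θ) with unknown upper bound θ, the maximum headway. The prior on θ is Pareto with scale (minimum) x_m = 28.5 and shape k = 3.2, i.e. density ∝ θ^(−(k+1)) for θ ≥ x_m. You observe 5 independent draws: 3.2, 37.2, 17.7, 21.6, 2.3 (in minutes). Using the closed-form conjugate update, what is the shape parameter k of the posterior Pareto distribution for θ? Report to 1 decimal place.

A Pareto(scale x_m, shape k) prior on the upper bound θ of Uniform(0, θ) is conjugate: posterior is Pareto(max(x_m, max xᵢ), k + n).
Sample maximum = 37.2; prior scale x_m = 28.5 → posterior scale = max = 37.2.
Posterior shape = 3.2 + 5 = 8.2.
Posterior shape k = 8.2.

8.2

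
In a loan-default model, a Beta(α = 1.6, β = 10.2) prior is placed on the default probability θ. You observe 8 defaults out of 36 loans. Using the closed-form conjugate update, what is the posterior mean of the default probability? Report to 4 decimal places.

The Beta prior is conjugate to a Binomial/Bernoulli likelihood; the update adds successes to α and failures to β.
Posterior: Beta(α+k, β+n−k) = Beta(1.6+8, 10.2+28) = Beta(9.6, 38.2).
Posterior mean = α/(α+β) = 9.6/47.8 = 0.2008.

0.2008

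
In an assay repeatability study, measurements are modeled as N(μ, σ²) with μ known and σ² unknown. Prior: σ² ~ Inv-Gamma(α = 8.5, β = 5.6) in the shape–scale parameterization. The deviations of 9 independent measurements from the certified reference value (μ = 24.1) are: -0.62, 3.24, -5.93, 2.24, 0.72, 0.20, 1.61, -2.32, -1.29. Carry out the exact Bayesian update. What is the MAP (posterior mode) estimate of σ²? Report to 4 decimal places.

With known mean μ and an Inverse-Gamma(α, β) prior on σ², the Normal likelihood is conjugate: posterior is Inv-Gamma(α + n/2, β + Σ(xᵢ−μ)²/2).
Σ(xᵢ−μ)² = (-0.62)² + (3.24)² + (-5.93)² + (2.24)² + (0.72)² + (0.20)² + (1.61)² + (-2.32)² + (-1.29)² = 61.2615.
Posterior: Inv-Gamma(8.5 + 9/2, 5.6 + 61.2615/2) = Inv-Gamma(13.00, 36.23075).
Mode = β/(α+1) = 36.23075/14.00 = 2.5879.

2.5879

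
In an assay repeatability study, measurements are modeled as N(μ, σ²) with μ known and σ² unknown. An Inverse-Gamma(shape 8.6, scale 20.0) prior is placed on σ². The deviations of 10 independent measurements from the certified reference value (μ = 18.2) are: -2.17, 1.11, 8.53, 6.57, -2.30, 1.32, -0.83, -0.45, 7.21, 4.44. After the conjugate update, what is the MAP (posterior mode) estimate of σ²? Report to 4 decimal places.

8.2701

With known mean μ and an Inverse-Gamma(α, β) prior on σ², the Normal likelihood is conjugate: posterior is Inv-Gamma(α + n/2, β + Σ(xᵢ−μ)²/2).
Σ(xᵢ−μ)² = (-2.17)² + (1.11)² + (8.53)² + (6.57)² + (-2.30)² + (1.32)² + (-0.83)² + (-0.45)² + (7.21)² + (4.44)² = 201.4883.
Posterior: Inv-Gamma(8.6 + 10/2, 20.0 + 201.4883/2) = Inv-Gamma(13.60, 120.74415).
Mode = β/(α+1) = 120.74415/14.60 = 8.2701.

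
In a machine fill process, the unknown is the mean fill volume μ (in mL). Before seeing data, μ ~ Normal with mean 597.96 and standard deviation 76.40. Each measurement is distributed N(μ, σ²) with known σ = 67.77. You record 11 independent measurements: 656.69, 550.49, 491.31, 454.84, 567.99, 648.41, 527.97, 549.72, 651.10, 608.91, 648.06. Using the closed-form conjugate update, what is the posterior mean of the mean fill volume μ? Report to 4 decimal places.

579.1195

For Normal data with known variance σ², a Normal(μ₀, σ₀²) prior on μ is conjugate. Posterior precision = 1/σ₀² + n/σ²; posterior mean is the precision-weighted average of μ₀ and x̄.
Σxᵢ = 656.69 + 550.49 + 491.31 + 454.84 + 567.99 + 648.41 + 527.97 + 549.72 + 651.10 + 608.91 + 648.06 = 6355.49, so n·x̄ = 6355.49.
σ₀² = 76.40² = 5836.96, σ² = 67.77² = 4592.7729; σ² + n·σ₀² = 4592.7729 + 11·5836.96 = 68799.3329.
Posterior mean = (μ₀/σ₀² + n·x̄/σ²)/(1/σ₀² + n/σ²) = (σ²·μ₀ + σ₀²·n·x̄)/(σ² + n·σ₀²) = (4592.7729·597.96 + 5836.96·6355.49)/68799.3329 = 39843035.393684/68799.3329 = 579.1195.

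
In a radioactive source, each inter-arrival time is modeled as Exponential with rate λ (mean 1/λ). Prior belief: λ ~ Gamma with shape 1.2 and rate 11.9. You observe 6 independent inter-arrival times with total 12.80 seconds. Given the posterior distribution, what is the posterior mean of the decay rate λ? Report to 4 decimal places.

0.2915

With a Gamma(shape α, rate β) prior on the exponential rate λ, the posterior after n observations with total T = Σxᵢ is Gamma(α+n, β+T).
Posterior: Gamma(1.2+6, 11.9+12.80) = Gamma(7.2, 24.70).
Posterior mean of λ = α/β = 7.2/24.70 = 0.2915.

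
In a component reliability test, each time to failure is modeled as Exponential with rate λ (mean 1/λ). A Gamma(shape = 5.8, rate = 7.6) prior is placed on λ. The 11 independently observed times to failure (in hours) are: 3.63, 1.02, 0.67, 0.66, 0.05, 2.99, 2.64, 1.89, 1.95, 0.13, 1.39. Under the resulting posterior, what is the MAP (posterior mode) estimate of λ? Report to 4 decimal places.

With a Gamma(shape α, rate β) prior on the exponential rate λ, the posterior after n observations with total T = Σxᵢ is Gamma(α+n, β+T).
Sum of observations T = 17.02 hours; n = 11.
Posterior: Gamma(5.8+11, 7.6+17.02) = Gamma(16.8, 24.62).
Mode = (α−1)/β = 0.6418.

0.6418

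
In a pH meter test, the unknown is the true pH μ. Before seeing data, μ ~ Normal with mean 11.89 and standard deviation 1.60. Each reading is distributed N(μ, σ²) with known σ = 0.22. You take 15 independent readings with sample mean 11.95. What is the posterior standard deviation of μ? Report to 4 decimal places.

For Normal data with known variance σ², a Normal(μ₀, σ₀²) prior on μ is conjugate. Posterior precision = 1/σ₀² + n/σ²; posterior mean is the precision-weighted average of μ₀ and x̄.
σ₀² = 1.60² = 2.56, σ² = 0.22² = 0.0484; σ² + n·σ₀² = 0.0484 + 15·2.56 = 38.4484.
Posterior precision = 1/σ₀² + n/σ² = 1/2.56 + 15/0.0484 = (σ² + n·σ₀²)/(σ₀²σ²) = 38.4484/(2.56·0.0484); posterior variance σₙ² = σ₀²σ²/(σ² + n·σ₀²) = 2.56·0.0484/38.4484 = 0.003223.
Posterior SD = √σₙ² = √(2.56·0.0484/38.4484) = 0.0568.

0.0568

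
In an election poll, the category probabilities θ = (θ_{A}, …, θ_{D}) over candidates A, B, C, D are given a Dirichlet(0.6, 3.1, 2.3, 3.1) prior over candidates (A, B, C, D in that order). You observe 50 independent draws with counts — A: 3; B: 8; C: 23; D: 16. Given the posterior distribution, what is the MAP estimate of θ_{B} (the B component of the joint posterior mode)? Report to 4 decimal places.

0.1833

The Dirichlet prior is conjugate to the Multinomial likelihood: each posterior αⱼ = prior αⱼ + observed count nⱼ.
Posterior concentration: (3.6, 11.1, 25.3, 19.1), total = 59.1.
Joint mode component: (α_{B}−1)/(Σα−K) = 10.1/55.1 = 0.1833.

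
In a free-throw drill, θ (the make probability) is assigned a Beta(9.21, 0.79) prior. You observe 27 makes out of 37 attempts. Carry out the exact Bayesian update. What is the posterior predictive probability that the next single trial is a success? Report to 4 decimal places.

The Beta prior is conjugate to a Binomial/Bernoulli likelihood; the update adds successes to α and failures to β.
Posterior: Beta(α+k, β+n−k) = Beta(9.21+27, 0.79+10) = Beta(36.21, 10.79).
For a single future Bernoulli trial, P(success | data) = α/(α+β) = 0.7704.

0.7704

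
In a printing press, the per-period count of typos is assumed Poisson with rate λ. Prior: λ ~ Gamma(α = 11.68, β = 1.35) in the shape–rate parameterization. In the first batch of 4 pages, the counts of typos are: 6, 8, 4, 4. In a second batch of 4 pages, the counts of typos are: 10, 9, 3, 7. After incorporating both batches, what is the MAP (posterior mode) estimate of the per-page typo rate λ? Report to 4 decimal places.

6.5968

With a Gamma(shape α, rate β) prior, the Poisson likelihood is conjugate: the posterior is Gamma(α + ΣXᵢ, β + n).
Batch 1: sum of counts S = 22 over n = 4 pages.
After batch 1: Gamma(α+S, β+n) = Gamma(11.68+22, 1.35+4) = Gamma(33.68, 5.35).
Batch 2: sum of counts S = 29 over n = 4 pages.
After batch 2: Gamma(α+S, β+n) = Gamma(33.68+29, 5.35+4) = Gamma(62.68, 9.35).
Mode of Gamma(α,β) for α≥1 is (α−1)/β = 61.68/9.35 = 6.5968.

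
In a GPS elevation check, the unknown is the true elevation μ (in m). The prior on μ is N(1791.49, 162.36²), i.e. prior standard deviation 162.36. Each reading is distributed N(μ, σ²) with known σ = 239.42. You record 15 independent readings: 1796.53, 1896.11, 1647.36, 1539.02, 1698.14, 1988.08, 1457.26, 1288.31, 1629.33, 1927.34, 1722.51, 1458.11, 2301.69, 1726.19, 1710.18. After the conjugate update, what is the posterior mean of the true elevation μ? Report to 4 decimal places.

For Normal data with known variance σ², a Normal(μ₀, σ₀²) prior on μ is conjugate. Posterior precision = 1/σ₀² + n/σ²; posterior mean is the precision-weighted average of μ₀ and x̄.
Σxᵢ = 1796.53 + 1896.11 + 1647.36 + 1539.02 + 1698.14 + 1988.08 + 1457.26 + 1288.31 + 1629.33 + 1927.34 + 1722.51 + 1458.11 + 2301.69 + 1726.19 + 1710.18 = 25786.16, so n·x̄ = 25786.16.
σ₀² = 162.36² = 26360.7696, σ² = 239.42² = 57321.9364; σ² + n·σ₀² = 57321.9364 + 15·26360.7696 = 452733.4804.
Posterior mean = (μ₀/σ₀² + n·x̄/σ²)/(1/σ₀² + n/σ²) = (σ²·μ₀ + σ₀²·n·x̄)/(σ² + n·σ₀²) = (57321.9364·1791.49 + 26360.7696·25786.16)/452733.4804 = 782434698.469972/452733.4804 = 1728.2457.

1728.2457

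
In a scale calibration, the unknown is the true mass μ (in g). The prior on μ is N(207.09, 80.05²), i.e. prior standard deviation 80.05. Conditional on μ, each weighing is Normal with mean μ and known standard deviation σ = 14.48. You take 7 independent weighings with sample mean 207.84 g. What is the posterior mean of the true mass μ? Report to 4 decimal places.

For Normal data with known variance σ², a Normal(μ₀, σ₀²) prior on μ is conjugate. Posterior precision = 1/σ₀² + n/σ²; posterior mean is the precision-weighted average of μ₀ and x̄.
n·x̄ = 7·207.84 = 1454.88.
σ₀² = 80.05² = 6408.0025, σ² = 14.48² = 209.6704; σ² + n·σ₀² = 209.6704 + 7·6408.0025 = 45065.6879.
Posterior mean = (μ₀/σ₀² + n·x̄/σ²)/(1/σ₀² + n/σ²) = (σ²·μ₀ + σ₀²·n·x̄)/(σ² + n·σ₀²) = (209.6704·207.09 + 6408.0025·1454.88)/45065.6879 = 9366295.320336/45065.6879 = 207.8365.

207.8365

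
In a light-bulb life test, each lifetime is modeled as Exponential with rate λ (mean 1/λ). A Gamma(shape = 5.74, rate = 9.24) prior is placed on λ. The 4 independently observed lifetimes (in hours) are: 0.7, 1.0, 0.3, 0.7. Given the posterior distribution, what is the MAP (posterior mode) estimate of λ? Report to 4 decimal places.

With a Gamma(shape α, rate β) prior on the exponential rate λ, the posterior after n observations with total T = Σxᵢ is Gamma(α+n, β+T).
Sum of observations T = 2.7 hours; n = 4.
Posterior: Gamma(5.74+4, 9.24+2.7) = Gamma(9.74, 11.94).
Mode = (α−1)/β = 0.7320.

0.7320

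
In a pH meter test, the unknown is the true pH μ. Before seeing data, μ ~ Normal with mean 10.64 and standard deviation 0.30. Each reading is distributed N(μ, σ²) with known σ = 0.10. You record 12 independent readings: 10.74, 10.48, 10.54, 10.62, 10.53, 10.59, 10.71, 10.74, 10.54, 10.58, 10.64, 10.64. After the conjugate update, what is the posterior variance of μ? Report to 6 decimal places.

0.000826

For Normal data with known variance σ², a Normal(μ₀, σ₀²) prior on μ is conjugate. Posterior precision = 1/σ₀² + n/σ²; posterior mean is the precision-weighted average of μ₀ and x̄.
σ₀² = 0.30² = 0.09, σ² = 0.10² = 0.01; σ² + n·σ₀² = 0.01 + 12·0.09 = 1.09.
Posterior precision = 1/σ₀² + n/σ² = 1/0.09 + 12/0.01 = (σ² + n·σ₀²)/(σ₀²σ²) = 1.09/(0.09·0.01); posterior variance σₙ² = σ₀²σ²/(σ² + n·σ₀²) = 0.09·0.01/1.09 = 0.000826.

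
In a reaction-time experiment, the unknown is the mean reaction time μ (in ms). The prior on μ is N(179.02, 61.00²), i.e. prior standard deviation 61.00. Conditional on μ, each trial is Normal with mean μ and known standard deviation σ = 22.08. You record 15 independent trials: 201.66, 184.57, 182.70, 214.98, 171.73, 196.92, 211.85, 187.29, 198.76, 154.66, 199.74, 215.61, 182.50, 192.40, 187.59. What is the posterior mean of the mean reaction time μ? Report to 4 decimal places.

For Normal data with known variance σ², a Normal(μ₀, σ₀²) prior on μ is conjugate. Posterior precision = 1/σ₀² + n/σ²; posterior mean is the precision-weighted average of μ₀ and x̄.
Σxᵢ = 201.66 + 184.57 + 182.70 + 214.98 + 171.73 + 196.92 + 211.85 + 187.29 + 198.76 + 154.66 + 199.74 + 215.61 + 182.50 + 192.40 + 187.59 = 2882.96, so n·x̄ = 2882.96.
σ₀² = 61.00² = 3721, σ² = 22.08² = 487.5264; σ² + n·σ₀² = 487.5264 + 15·3721 = 56302.5264.
Posterior mean = (μ₀/σ₀² + n·x̄/σ²)/(1/σ₀² + n/σ²) = (σ²·μ₀ + σ₀²·n·x̄)/(σ² + n·σ₀²) = (487.5264·179.02 + 3721·2882.96)/56302.5264 = 10814771.136128/56302.5264 = 192.0832.

192.0832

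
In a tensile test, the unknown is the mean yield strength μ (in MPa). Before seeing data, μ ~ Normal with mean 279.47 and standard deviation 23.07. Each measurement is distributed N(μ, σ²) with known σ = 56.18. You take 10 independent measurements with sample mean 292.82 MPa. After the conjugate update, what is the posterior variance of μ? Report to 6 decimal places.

For Normal data with known variance σ², a Normal(μ₀, σ₀²) prior on μ is conjugate. Posterior precision = 1/σ₀² + n/σ²; posterior mean is the precision-weighted average of μ₀ and x̄.
σ₀² = 23.07² = 532.2249, σ² = 56.18² = 3156.1924; σ² + n·σ₀² = 3156.1924 + 10·532.2249 = 8478.4414.
Posterior precision = 1/σ₀² + n/σ² = 1/532.2249 + 10/3156.1924 = (σ² + n·σ₀²)/(σ₀²σ²) = 8478.4414/(532.2249·3156.1924); posterior variance σₙ² = σ₀²σ²/(σ² + n·σ₀²) = 532.2249·3156.1924/8478.4414 = 198.126531.

198.126531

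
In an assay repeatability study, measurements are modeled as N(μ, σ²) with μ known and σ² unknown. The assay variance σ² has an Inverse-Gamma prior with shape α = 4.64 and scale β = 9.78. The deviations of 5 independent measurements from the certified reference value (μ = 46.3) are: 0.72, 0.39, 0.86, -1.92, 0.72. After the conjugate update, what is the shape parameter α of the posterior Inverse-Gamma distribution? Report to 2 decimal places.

7.14

With known mean μ and an Inverse-Gamma(α, β) prior on σ², the Normal likelihood is conjugate: posterior is Inv-Gamma(α + n/2, β + Σ(xᵢ−μ)²/2).
Σ(xᵢ−μ)² = (0.72)² + (0.39)² + (0.86)² + (-1.92)² + (0.72)² = 5.6149.
Posterior: Inv-Gamma(4.64 + 5/2, 9.78 + 5.6149/2) = Inv-Gamma(7.14, 12.58745).
Posterior α = 7.14.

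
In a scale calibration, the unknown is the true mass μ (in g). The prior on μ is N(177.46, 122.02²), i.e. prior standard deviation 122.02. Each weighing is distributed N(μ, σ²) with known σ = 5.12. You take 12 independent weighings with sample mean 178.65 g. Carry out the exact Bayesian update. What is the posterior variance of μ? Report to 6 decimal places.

2.184213

For Normal data with known variance σ², a Normal(μ₀, σ₀²) prior on μ is conjugate. Posterior precision = 1/σ₀² + n/σ²; posterior mean is the precision-weighted average of μ₀ and x̄.
σ₀² = 122.02² = 14888.8804, σ² = 5.12² = 26.2144; σ² + n·σ₀² = 26.2144 + 12·14888.8804 = 178692.7792.
Posterior precision = 1/σ₀² + n/σ² = 1/14888.8804 + 12/26.2144 = (σ² + n·σ₀²)/(σ₀²σ²) = 178692.7792/(14888.8804·26.2144); posterior variance σₙ² = σ₀²σ²/(σ² + n·σ₀²) = 14888.8804·26.2144/178692.7792 = 2.184213.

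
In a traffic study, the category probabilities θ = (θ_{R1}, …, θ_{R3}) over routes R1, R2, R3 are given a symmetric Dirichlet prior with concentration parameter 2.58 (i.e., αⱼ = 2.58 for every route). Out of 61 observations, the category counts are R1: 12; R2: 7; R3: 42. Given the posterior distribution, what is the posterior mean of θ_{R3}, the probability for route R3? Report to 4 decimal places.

0.6485

The Dirichlet prior is conjugate to the Multinomial likelihood: each posterior αⱼ = prior αⱼ + observed count nⱼ.
Posterior concentration: (14.58, 9.58, 44.58), total = 68.74.
E[θ_{R3}|data] = α_{R3}/Σα = 44.58/68.74 = 0.6485.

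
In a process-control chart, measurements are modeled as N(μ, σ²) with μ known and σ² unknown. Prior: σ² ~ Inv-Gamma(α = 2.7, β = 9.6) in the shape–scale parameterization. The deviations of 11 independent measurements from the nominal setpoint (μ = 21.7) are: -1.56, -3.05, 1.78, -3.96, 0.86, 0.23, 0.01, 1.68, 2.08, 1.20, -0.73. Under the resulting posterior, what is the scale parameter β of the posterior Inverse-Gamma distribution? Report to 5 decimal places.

29.85020

With known mean μ and an Inverse-Gamma(α, β) prior on σ², the Normal likelihood is conjugate: posterior is Inv-Gamma(α + n/2, β + Σ(xᵢ−μ)²/2).
Σ(xᵢ−μ)² = (-1.56)² + (-3.05)² + (1.78)² + (-3.96)² + (0.86)² + (0.23)² + (0.01)² + (1.68)² + (2.08)² + (1.20)² + (-0.73)² = 40.5004.
Posterior: Inv-Gamma(2.7 + 11/2, 9.6 + 40.5004/2) = Inv-Gamma(8.20, 29.85020).
Posterior β = 29.85020.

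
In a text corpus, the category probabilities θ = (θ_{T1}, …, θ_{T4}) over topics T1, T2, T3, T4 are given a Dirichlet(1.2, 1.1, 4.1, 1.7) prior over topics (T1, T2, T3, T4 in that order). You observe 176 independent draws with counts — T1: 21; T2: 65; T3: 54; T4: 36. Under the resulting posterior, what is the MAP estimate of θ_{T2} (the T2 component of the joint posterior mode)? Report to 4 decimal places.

0.3615

The Dirichlet prior is conjugate to the Multinomial likelihood: each posterior αⱼ = prior αⱼ + observed count nⱼ.
Posterior concentration: (22.2, 66.1, 58.1, 37.7), total = 184.1.
Joint mode component: (α_{T2}−1)/(Σα−K) = 65.1/180.1 = 0.3615.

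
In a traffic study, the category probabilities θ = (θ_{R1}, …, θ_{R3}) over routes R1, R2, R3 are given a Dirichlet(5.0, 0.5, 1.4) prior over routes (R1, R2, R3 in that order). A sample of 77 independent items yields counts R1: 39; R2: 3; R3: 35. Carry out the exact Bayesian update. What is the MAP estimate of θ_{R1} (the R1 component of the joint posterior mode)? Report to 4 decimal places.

The Dirichlet prior is conjugate to the Multinomial likelihood: each posterior αⱼ = prior αⱼ + observed count nⱼ.
Posterior concentration: (44.0, 3.5, 36.4), total = 83.9.
Joint mode component: (α_{R1}−1)/(Σα−K) = 43.0/80.9 = 0.5315.

0.5315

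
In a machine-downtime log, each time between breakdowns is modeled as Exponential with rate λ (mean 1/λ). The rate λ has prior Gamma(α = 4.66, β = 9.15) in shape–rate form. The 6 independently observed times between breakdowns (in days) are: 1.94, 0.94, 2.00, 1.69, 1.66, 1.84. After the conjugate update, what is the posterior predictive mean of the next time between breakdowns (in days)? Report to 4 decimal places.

1.9896

With a Gamma(shape α, rate β) prior on the exponential rate λ, the posterior after n observations with total T = Σxᵢ is Gamma(α+n, β+T).
Sum of observations T = 10.07 days; n = 6.
Posterior: Gamma(4.66+6, 9.15+10.07) = Gamma(10.66, 19.22).
The predictive distribution for the next observation is Lomax; its mean is β/(α−1) = 19.22/9.66 = 1.9896.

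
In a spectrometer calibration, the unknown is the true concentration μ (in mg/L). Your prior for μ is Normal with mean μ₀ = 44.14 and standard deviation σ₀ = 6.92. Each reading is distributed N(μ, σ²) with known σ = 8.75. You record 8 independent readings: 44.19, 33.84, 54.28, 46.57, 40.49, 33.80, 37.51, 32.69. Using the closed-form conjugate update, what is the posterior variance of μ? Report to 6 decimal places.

For Normal data with known variance σ², a Normal(μ₀, σ₀²) prior on μ is conjugate. Posterior precision = 1/σ₀² + n/σ²; posterior mean is the precision-weighted average of μ₀ and x̄.
σ₀² = 6.92² = 47.8864, σ² = 8.75² = 76.5625; σ² + n·σ₀² = 76.5625 + 8·47.8864 = 459.6537.
Posterior precision = 1/σ₀² + n/σ² = 1/47.8864 + 8/76.5625 = (σ² + n·σ₀²)/(σ₀²σ²) = 459.6537/(47.8864·76.5625); posterior variance σₙ² = σ₀²σ²/(σ² + n·σ₀²) = 47.8864·76.5625/459.6537 = 7.976228.

7.976228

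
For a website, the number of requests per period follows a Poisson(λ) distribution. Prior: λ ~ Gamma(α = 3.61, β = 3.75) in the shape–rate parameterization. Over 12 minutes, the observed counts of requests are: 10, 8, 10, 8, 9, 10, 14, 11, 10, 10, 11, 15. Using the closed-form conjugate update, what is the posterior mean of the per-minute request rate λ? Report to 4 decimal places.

With a Gamma(shape α, rate β) prior, the Poisson likelihood is conjugate: the posterior is Gamma(α + ΣXᵢ, β + n).
Sum of counts S = 126 over n = 12 minutes.
Posterior: Gamma(α+S, β+n) = Gamma(3.61+126, 3.75+12) = Gamma(129.61, 15.75).
Posterior mean = α/β = 129.61/15.75 = 8.2292.

8.2292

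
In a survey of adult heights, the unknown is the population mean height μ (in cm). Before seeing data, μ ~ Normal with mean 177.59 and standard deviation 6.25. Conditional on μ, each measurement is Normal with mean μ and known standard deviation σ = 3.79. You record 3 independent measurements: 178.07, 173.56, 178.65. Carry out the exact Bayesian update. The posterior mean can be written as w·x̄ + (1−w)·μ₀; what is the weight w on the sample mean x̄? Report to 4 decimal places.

0.8908

For Normal data with known variance σ², a Normal(μ₀, σ₀²) prior on μ is conjugate. Posterior precision = 1/σ₀² + n/σ²; posterior mean is the precision-weighted average of μ₀ and x̄.
σ₀² = 6.25² = 39.0625, σ² = 3.79² = 14.3641. Prior precision 1/σ₀² = 1/39.0625; data precision n/σ² = 3/14.3641.
w = (n/σ²)/(1/σ₀² + n/σ²) = n·σ₀²/(σ² + n·σ₀²) = 3·39.0625/(14.3641 + 3·39.0625) = 117.1875/131.5516 = 0.8908.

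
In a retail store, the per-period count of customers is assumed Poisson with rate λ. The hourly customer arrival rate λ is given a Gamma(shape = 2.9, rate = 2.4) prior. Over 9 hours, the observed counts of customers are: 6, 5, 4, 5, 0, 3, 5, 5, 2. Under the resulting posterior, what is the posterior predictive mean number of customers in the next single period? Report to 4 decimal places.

With a Gamma(shape α, rate β) prior, the Poisson likelihood is conjugate: the posterior is Gamma(α + ΣXᵢ, β + n).
Sum of counts S = 35 over n = 9 hours.
Posterior: Gamma(α+S, β+n) = Gamma(2.9+35, 2.4+9) = Gamma(37.9, 11.4).
The predictive distribution for one future period is NegBinom with mean α/β = 3.3246.

3.3246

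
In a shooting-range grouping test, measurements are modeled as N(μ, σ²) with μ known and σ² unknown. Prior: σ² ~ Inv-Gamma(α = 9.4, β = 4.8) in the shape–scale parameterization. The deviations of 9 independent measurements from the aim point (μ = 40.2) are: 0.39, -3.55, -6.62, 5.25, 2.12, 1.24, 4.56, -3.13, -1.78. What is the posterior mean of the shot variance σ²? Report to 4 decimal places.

With known mean μ and an Inverse-Gamma(α, β) prior on σ², the Normal likelihood is conjugate: posterior is Inv-Gamma(α + n/2, β + Σ(xᵢ−μ)²/2).
Σ(xᵢ−μ)² = (0.39)² + (-3.55)² + (-6.62)² + (5.25)² + (2.12)² + (1.24)² + (4.56)² + (-3.13)² + (-1.78)² = 123.9324.
Posterior: Inv-Gamma(9.4 + 9/2, 4.8 + 123.9324/2) = Inv-Gamma(13.90, 66.76620).
E[σ²|data] = β/(α−1) = 66.76620/12.90 = 5.1757.

5.1757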